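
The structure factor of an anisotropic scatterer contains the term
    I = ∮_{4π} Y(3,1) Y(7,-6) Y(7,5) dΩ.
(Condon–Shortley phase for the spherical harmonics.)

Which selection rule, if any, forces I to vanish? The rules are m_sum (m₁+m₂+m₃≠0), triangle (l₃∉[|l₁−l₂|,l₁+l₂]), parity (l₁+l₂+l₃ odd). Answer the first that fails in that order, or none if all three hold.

Σmᵢ = 0  ✓
l₃∈[|l₁−l₂|,l₁+l₂]=[4,10], have l₃=7  ✓
Σlᵢ = 17 ⇒ odd  ✗

parity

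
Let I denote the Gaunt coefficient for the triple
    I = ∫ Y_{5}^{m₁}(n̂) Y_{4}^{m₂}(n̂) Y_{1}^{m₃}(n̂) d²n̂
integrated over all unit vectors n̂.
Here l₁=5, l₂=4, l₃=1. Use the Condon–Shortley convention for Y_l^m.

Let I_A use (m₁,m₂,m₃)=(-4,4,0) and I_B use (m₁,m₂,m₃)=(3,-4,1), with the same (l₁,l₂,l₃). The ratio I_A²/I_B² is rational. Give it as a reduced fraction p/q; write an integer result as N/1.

9/1

Shared (l₁,l₂,l₃)=(5,4,1): N and (l;000)² cancel in I_A²/I_B².
A: Δ = 8!·2!·0!/11! = 1/495; Racah Σ t=8..8: t=8:+1/40320 = 1/40320; ⇒ 3j(5 4 1; -4 4 0)² = 1/55, sgn -1
B: Δ = 8!·2!·0!/11! = 1/495; Racah Σ t=0..0: t=0:+1/80640 = 1/80640; ⇒ 3j(5 4 1; 3 -4 1)² = 1/495, sgn +1
I_A²/I_B² = (1/55)/(1/495) = 9/1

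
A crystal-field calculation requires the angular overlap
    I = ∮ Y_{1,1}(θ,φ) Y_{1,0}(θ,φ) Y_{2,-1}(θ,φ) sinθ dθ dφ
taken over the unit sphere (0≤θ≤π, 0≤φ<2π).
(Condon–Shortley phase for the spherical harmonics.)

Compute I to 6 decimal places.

Rules hold: Σm=0, L=4 even, 0≤2≤2.
N = 3·3·5 = 45
Δ = 0!·2!·2!/5! = 1/30
Racah Σ t=0..0: t=0:+1/1 = 1/1
⇒ 3j(1 1 2; 0 0 0)² = 2/15, sgn +1
Racah Σ t=0..0: t=0:+1/2 = 1/2
⇒ 3j(1 1 2; 1 0 -1)² = 1/10, sgn -1
4πI² = N·(3j₀)²·(3jₘ)² = 3/5
I = -1·√(0.6/4π) = -0.21850969

-0.218510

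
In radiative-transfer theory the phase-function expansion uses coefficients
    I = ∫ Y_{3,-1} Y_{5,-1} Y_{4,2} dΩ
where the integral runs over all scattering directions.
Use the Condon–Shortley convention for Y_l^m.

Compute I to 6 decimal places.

0.106335

m-sum 0 ✓  L=12 even ✓  2≤4≤8 ✓
Π(2lᵢ+1) = 7×11×9 = 693
triangle coeff Δ(3,5,4) = 1/180180
Σ_t [1,3]: t=1:−1/576 t=2:+1/144 t=3:−1/576 = 1/288
(3j)²=20/1001 [(3 5 4; 0 0 0)], sign=+1
Σ_t [2,4]: t=2:+1/384 t=3:−1/720 t=4:+1/34560 = 43/34560
(3j)²=1849/180180 [(3 5 4; -1 -1 2)], sign=+1
⇒ 4πI² = 1849/13013
I = (+1)√(1849/13013/(4π)) = 0.10633465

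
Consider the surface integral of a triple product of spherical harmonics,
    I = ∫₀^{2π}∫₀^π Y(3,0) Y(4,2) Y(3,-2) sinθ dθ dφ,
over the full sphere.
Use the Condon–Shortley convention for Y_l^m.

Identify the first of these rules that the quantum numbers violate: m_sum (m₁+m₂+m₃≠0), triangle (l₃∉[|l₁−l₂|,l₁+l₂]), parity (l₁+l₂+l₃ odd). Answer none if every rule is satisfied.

none

Σmᵢ = 0  ✓
l₃∈[|l₁−l₂|,l₁+l₂]=[1,7], have l₃=3  ✓
Σlᵢ = 10 ⇒ even  ✓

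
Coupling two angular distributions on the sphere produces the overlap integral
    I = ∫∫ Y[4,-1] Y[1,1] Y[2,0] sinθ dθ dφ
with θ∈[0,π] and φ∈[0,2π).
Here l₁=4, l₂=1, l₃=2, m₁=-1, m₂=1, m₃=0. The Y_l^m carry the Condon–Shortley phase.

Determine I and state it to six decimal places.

0.000000

triangle: need 3≤l₃≤5, have 2; I=0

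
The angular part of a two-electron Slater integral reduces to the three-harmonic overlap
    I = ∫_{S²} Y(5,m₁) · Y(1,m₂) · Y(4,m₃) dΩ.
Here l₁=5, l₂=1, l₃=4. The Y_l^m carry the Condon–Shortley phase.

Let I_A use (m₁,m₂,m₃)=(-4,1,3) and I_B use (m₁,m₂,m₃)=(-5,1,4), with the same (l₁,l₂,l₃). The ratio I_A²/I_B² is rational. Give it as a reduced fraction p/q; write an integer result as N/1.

Same 5,1,4: normalisation and zero-m 3j drop out of the ratio.
A: Δ: 2! 8! 0! / 11! → 1/495; sum: t=2:+1/10080 = 1/10080; 3j²(5 1 4; -4 1 3) = Δ·Π!·Σ² = 4/55  (sign -1)
B: Δ: 2! 8! 0! / 11! → 1/495; sum: t=2:+1/80640 = 1/80640; 3j²(5 1 4; -5 1 4) = Δ·Π!·Σ² = 1/11  (sign +1)
I_A²/I_B² = (4/55)/(1/11) = 4/5

4/5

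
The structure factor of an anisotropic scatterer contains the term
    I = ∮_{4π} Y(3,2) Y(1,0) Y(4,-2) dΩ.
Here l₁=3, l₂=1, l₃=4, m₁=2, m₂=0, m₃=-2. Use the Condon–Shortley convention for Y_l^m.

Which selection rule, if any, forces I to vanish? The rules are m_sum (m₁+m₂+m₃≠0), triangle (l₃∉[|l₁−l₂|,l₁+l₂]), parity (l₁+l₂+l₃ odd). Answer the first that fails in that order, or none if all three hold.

none

Σmᵢ = 0  ✓
l₃∈[|l₁−l₂|,l₁+l₂]=[2,4], have l₃=4  ✓
Σlᵢ = 8 ⇒ even  ✓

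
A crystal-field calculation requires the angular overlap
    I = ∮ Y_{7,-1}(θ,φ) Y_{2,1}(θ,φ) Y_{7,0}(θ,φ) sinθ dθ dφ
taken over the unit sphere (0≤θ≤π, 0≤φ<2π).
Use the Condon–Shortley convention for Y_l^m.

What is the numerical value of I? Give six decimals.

m-sum 0 ✓  L=16 even ✓  5≤7≤9 ✓
Π(2lᵢ+1) = 15×5×15 = 1125
triangle coeff Δ(7,2,7) = 1/185640
Σ_t [0,2]: t=0:+1/2419200 t=1:−1/518400 t=2:+1/2419200 = -1/907200
(3j)²=56/3315 [(7 2 7; 0 0 0)], sign=+1
Σ_t [1,2]: t=1:−1/1209600 t=2:+1/1036800 = 1/7257600
(3j)²=1/2210 [(7 2 7; -1 1 0)], sign=-1
⇒ 4πI² = 420/48841
I = (-1)√(420/48841/(4π)) = -0.02615938

-0.026159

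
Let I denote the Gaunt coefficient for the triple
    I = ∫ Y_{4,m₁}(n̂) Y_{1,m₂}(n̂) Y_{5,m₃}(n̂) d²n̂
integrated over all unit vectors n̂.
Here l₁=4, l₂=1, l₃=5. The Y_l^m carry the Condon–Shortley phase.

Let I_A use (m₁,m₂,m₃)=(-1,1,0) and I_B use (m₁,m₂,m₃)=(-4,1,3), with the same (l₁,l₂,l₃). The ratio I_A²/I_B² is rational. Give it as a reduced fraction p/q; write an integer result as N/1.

10/1

l's match ⇒ only the (l;m) 3-j factors differ between A and B.
A: triangle coeff Δ(4,1,5) = 1/495; Σ_t [0,0]: t=0:+1/1440 = 1/1440; (3j)²=2/99 [(4 1 5; -1 1 0)], sign=-1
B: triangle coeff Δ(4,1,5) = 1/495; Σ_t [0,0]: t=0:+1/80640 = 1/80640; (3j)²=1/495 [(4 1 5; -4 1 3)], sign=+1
I_A²/I_B² = (2/99)/(1/495) = 10/1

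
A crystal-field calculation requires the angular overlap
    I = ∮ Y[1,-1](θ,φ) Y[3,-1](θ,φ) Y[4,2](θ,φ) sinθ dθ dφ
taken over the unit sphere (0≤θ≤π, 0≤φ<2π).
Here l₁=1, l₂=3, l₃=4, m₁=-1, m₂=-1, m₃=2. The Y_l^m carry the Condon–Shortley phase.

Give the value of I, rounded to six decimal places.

0.238414

Checks pass: Σm=0; 8 even; l₃=4∈[2,4].
(2·1+1)(2·3+1)(2·4+1) = 189
Δ: 0! 2! 6! / 9! → 1/252
sum: t=0:+1/36 = 1/36
3j²(1 3 4; 0 0 0) = Δ·Π!·Σ² = 4/63  (sign +1)
sum: t=0:+1/96 = 1/96
3j²(1 3 4; -1 -1 2) = Δ·Π!·Σ² = 5/84  (sign +1)
combine: 4πI² = 189·4/63·5/84 = 5/7
take √, sign +1: I = 0.23841361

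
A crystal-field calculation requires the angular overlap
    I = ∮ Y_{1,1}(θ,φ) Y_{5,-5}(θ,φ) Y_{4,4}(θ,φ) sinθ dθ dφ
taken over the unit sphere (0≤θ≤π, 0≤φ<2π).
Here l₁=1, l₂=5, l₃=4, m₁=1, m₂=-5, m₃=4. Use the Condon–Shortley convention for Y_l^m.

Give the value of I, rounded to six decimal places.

-0.329416

Rules hold: Σm=0, L=10 even, 4≤4≤6.
N = 3·11·9 = 297
Δ = 2!·0!·8!/11! = 1/495
Racah Σ t=1..1: t=1:−1/576 = -1/576
⇒ 3j(1 5 4; 0 0 0)² = 5/99, sgn -1
Racah Σ t=0..0: t=0:+1/80640 = 1/80640
⇒ 3j(1 5 4; 1 -5 4)² = 1/11, sgn +1
4πI² = N·(3j₀)²·(3jₘ)² = 15/11
I = -1·√(1.36364/4π) = -0.32941575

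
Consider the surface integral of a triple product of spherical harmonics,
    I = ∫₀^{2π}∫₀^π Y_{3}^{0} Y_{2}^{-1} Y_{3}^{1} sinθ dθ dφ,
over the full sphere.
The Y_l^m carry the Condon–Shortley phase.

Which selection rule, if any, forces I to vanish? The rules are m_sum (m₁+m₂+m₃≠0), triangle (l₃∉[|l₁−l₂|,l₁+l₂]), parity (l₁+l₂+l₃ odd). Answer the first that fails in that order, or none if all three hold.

none

azimuthal sum: 0 − 1 + 1 = 0  ✓
1 ≤ 3 ≤ 5 (triangle on l)  ✓
L = 3 + 2 + 3 = 8 (even)  ✓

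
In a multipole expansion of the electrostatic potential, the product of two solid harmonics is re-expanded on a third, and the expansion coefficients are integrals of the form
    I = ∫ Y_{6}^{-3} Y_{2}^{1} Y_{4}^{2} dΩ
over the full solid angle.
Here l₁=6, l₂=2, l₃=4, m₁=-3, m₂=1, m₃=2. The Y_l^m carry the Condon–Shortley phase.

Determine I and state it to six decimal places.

-0.252474

m-sum 0 ✓  L=12 even ✓  4≤4≤8 ✓
Π(2lᵢ+1) = 13×5×9 = 585
triangle coeff Δ(6,2,4) = 1/6435
Σ_t [2,2]: t=2:+1/2304 = 1/2304
(3j)²=5/143 [(6 2 4; 0 0 0)], sign=+1
Σ_t [3,3]: t=3:−1/8640 = -1/8640
(3j)²=28/715 [(6 2 4; -3 1 2)], sign=-1
⇒ 4πI² = 1260/1573
I = (-1)√(1260/1573/(4π)) = -0.25247360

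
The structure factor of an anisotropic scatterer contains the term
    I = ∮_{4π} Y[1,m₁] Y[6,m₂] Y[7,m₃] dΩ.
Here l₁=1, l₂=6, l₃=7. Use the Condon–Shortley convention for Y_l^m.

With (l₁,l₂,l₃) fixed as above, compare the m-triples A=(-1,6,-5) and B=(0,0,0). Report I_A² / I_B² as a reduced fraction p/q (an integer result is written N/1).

Same 1,6,7: normalisation and zero-m 3j drop out of the ratio.
A: Δ: 0! 2! 12! / 15! → 1/1365; sum: t=0:+1/958003200 = 1/958003200; 3j²(1 6 7; -1 6 -5) = Δ·Π!·Σ² = 1/1365  (sign +1)
B: Δ: 0! 2! 12! / 15! → 1/1365; sum: t=0:+1/518400 = 1/518400; 3j²(1 6 7; 0 0 0) = Δ·Π!·Σ² = 7/195  (sign -1)
I_A²/I_B² = (1/1365)/(7/195) = 1/49

1/49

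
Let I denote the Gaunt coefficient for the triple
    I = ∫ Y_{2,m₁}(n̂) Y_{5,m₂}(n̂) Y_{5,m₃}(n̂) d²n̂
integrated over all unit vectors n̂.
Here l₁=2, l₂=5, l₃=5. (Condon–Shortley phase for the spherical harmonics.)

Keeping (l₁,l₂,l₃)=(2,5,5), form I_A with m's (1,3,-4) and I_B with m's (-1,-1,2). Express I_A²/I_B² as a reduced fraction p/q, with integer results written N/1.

7/2

l's match ⇒ only the (l;m) 3-j factors differ between A and B.
A: triangle coeff Δ(2,5,5) = 1/38610; Σ_t [0,1]: t=0:+1/80640 t=1:−1/10080 = -1/11520; (3j)²=49/1430 [(2 5 5; 1 3 -4)], sign=+1
B: triangle coeff Δ(2,5,5) = 1/38610; Σ_t [1,2]: t=1:−1/1440 t=2:+1/2880 = -1/2880; (3j)²=7/715 [(2 5 5; -1 -1 2)], sign=+1
I_A²/I_B² = (49/1430)/(7/715) = 7/2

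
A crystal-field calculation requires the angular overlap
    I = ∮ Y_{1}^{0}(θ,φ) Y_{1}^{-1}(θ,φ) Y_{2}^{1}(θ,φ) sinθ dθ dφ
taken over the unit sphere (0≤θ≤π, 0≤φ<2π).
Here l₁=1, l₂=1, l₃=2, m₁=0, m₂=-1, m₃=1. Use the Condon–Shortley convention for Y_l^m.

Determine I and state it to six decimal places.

m-sum 0 ✓  L=4 even ✓  0≤2≤2 ✓
Π(2lᵢ+1) = 3×3×5 = 45
triangle coeff Δ(1,1,2) = 1/30
Σ_t [0,0]: t=0:+1/1 = 1/1
(3j)²=2/15 [(1 1 2; 0 0 0)], sign=+1
Σ_t [0,0]: t=0:+1/2 = 1/2
(3j)²=1/10 [(1 1 2; 0 -1 1)], sign=-1
⇒ 4πI² = 3/5
I = (-1)√(3/5/(4π)) = -0.21850969

-0.218510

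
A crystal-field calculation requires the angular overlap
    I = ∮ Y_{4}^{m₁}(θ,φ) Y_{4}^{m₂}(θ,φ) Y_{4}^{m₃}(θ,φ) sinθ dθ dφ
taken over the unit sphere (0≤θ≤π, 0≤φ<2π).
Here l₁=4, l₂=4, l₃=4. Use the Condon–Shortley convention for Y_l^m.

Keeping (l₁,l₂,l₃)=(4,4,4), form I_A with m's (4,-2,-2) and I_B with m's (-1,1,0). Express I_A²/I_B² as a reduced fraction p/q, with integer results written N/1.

l's match ⇒ only the (l;m) 3-j factors differ between A and B.
A: triangle coeff Δ(4,4,4) = 1/450450; Σ_t [0,0]: t=0:+1/2304 = 1/2304; (3j)²=5/143 [(4 4 4; 4 -2 -2)], sign=+1
B: triangle coeff Δ(4,4,4) = 1/450450; Σ_t [1,4]: t=1:−1/3456 t=2:+1/144 t=3:−1/96 t=4:+1/864 = -1/384; (3j)²=9/2002 [(4 4 4; -1 1 0)], sign=-1
I_A²/I_B² = (5/143)/(9/2002) = 70/9

70/9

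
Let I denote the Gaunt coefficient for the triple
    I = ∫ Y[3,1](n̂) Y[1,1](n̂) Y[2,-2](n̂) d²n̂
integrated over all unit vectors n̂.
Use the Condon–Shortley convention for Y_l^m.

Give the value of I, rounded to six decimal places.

-0.082589

Rules hold: Σm=0, L=6 even, 2≤2≤4.
N = 7·3·5 = 105
Δ = 2!·4!·0!/7! = 1/105
Racah Σ t=1..1: t=1:−1/4 = -1/4
⇒ 3j(3 1 2; 0 0 0)² = 3/35, sgn -1
Racah Σ t=2..2: t=2:+1/48 = 1/48
⇒ 3j(3 1 2; 1 1 -2)² = 1/105, sgn +1
4πI² = N·(3j₀)²·(3jₘ)² = 3/35
I = -1·√(0.0857143/4π) = -0.08258890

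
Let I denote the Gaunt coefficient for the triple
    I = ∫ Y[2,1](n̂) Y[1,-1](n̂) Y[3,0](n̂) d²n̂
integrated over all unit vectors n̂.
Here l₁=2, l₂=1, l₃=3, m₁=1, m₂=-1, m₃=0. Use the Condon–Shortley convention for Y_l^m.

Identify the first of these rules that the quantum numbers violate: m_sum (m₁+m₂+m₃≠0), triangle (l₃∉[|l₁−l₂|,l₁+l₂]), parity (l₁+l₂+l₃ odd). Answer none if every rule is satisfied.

Σmᵢ = 0  ✓
l₃∈[|l₁−l₂|,l₁+l₂]=[1,3], have l₃=3  ✓
Σlᵢ = 6 ⇒ even  ✓

none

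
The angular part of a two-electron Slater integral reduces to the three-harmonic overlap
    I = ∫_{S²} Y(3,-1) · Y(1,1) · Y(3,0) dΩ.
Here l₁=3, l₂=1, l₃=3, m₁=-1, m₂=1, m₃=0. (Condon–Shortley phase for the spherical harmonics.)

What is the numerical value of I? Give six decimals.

L=7 odd ⇒ parity kills the (l;000) factor ⇒ I = 0

0.000000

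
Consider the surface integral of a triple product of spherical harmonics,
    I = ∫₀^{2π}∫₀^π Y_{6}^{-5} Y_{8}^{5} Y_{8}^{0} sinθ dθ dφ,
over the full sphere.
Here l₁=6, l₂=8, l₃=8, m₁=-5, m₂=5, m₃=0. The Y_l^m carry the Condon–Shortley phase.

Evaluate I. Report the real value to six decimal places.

-0.136937

m-sum 0 ✓  L=22 even ✓  2≤8≤14 ✓
Π(2lᵢ+1) = 13×17×17 = 3757
triangle coeff Δ(6,8,8) = 1/13742520792
Σ_t [0,6]: t=0:+1/41803776000 t=1:−1/435456000 t=2:+1/39813120 t=3:−1/18662400 t=4:+1/39813120 t=5:−1/435456000 t=6:+1/41803776000 = -11/1393459200
(3j)²=600/96577 [(6 8 8; 0 0 0)], sign=-1
Σ_t [5,6]: t=5:−1/6967296000 t=6:+1/2612736000 = 1/4180377600
(3j)²=75/7429 [(6 8 8; -5 5 0)], sign=+1
⇒ 4πI² = 45000/190969
I = (-1)√(45000/190969/(4π)) = -0.13693671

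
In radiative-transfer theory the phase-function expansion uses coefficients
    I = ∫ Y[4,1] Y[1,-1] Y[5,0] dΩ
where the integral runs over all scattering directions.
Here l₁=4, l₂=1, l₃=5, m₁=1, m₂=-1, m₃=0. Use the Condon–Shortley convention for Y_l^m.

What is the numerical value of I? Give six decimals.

0.155288

Rules hold: Σm=0, L=10 even, 3≤5≤5.
N = 9·3·11 = 297
Δ = 0!·8!·2!/11! = 1/495
Racah Σ t=0..0: t=0:+1/576 = 1/576
⇒ 3j(4 1 5; 0 0 0)² = 5/99, sgn -1
Racah Σ t=0..0: t=0:+1/1440 = 1/1440
⇒ 3j(4 1 5; 1 -1 0)² = 2/99, sgn -1
4πI² = N·(3j₀)²·(3jₘ)² = 10/33
I = +1·√(0.30303/4π) = 0.15528807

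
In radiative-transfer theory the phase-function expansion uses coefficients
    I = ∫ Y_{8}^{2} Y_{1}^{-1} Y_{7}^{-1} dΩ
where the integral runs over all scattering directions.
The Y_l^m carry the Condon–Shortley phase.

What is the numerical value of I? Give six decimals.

m-sum 0 ✓  L=16 even ✓  7≤7≤9 ✓
Π(2lᵢ+1) = 17×3×15 = 765
triangle coeff Δ(8,1,7) = 1/2040
Σ_t [1,1]: t=1:−1/25401600 = -1/25401600
(3j)²=8/255 [(8 1 7; 0 0 0)], sign=+1
Σ_t [0,0]: t=0:+1/58060800 = 1/58060800
(3j)²=3/136 [(8 1 7; 2 -1 -1)], sign=+1
⇒ 4πI² = 9/17
I = (+1)√(9/17/(4π)) = 0.20525411

0.205254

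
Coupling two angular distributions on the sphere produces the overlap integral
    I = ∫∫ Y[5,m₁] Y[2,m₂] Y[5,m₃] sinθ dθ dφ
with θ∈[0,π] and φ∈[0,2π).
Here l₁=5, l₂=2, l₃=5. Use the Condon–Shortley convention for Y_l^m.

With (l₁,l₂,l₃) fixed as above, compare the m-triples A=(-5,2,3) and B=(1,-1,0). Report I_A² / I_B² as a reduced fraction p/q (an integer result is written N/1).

6/1

l's match ⇒ only the (l;m) 3-j factors differ between A and B.
A: triangle coeff Δ(5,2,5) = 1/38610; Σ_t [2,2]: t=2:+1/161280 = 1/161280; (3j)²=1/143 [(5 2 5; -5 2 3)], sign=+1
B: triangle coeff Δ(5,2,5) = 1/38610; Σ_t [0,1]: t=0:+1/1152 t=1:−1/1440 = 1/5760; (3j)²=1/858 [(5 2 5; 1 -1 0)], sign=-1
I_A²/I_B² = (1/143)/(1/858) = 6/1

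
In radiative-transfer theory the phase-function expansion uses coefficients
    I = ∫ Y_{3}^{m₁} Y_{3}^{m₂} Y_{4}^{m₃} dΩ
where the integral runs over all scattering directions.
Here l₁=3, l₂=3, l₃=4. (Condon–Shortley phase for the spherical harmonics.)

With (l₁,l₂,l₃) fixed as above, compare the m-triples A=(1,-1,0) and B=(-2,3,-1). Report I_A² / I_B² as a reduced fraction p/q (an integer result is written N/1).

Shared (l₁,l₂,l₃)=(3,3,4): N and (l;000)² cancel in I_A²/I_B².
A: Δ = 2!·4!·4!/11! = 1/34650; Racah Σ t=0..2: t=0:+1/32 t=1:−1/36 t=2:+1/1152 = 5/1152; ⇒ 3j(3 3 4; 1 -1 0)² = 1/1386, sgn +1
B: Δ = 2!·4!·4!/11! = 1/34650; Racah Σ t=2..2: t=2:+1/288 = 1/288; ⇒ 3j(3 3 4; -2 3 -1)² = 5/231, sgn -1
I_A²/I_B² = (1/1386)/(5/231) = 1/30

1/30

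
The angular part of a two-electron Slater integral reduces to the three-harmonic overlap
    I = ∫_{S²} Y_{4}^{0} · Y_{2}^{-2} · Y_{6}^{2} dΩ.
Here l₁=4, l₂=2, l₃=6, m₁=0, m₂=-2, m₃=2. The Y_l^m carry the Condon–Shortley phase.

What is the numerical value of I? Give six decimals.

0.133065

m-sum 0 ✓  L=12 even ✓  2≤6≤6 ✓
Π(2lᵢ+1) = 9×5×13 = 585
triangle coeff Δ(4,2,6) = 1/6435
Σ_t [0,0]: t=0:+1/2304 = 1/2304
(3j)²=5/143 [(4 2 6; 0 0 0)], sign=+1
Σ_t [0,0]: t=0:+1/13824 = 1/13824
(3j)²=14/1287 [(4 2 6; 0 -2 2)], sign=+1
⇒ 4πI² = 350/1573
I = (+1)√(350/1573/(4π)) = 0.13306527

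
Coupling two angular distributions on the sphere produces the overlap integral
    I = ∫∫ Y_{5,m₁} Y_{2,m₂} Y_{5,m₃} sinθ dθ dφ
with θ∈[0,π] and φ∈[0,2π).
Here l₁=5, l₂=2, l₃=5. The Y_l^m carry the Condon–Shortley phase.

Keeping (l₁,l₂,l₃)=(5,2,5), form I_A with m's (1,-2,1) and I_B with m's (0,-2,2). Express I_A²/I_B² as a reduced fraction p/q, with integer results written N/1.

l's match ⇒ only the (l;m) 3-j factors differ between A and B.
A: triangle coeff Δ(5,2,5) = 1/38610; Σ_t [0,0]: t=0:+1/2304 = 1/2304; (3j)²=5/143 [(5 2 5; 1 -2 1)], sign=+1
B: triangle coeff Δ(5,2,5) = 1/38610; Σ_t [0,0]: t=0:+1/2880 = 1/2880; (3j)²=14/429 [(5 2 5; 0 -2 2)], sign=-1
I_A²/I_B² = (5/143)/(14/429) = 15/14

15/14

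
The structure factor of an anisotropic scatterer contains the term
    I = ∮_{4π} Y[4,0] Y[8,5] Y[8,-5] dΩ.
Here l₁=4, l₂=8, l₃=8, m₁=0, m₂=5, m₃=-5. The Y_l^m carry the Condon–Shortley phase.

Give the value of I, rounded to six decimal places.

Checks pass: Σm=0; 20 even; l₃=8∈[4,12].
(2·4+1)(2·8+1)(2·8+1) = 2601
Δ: 4! 4! 12! / 21! → 1/185175900
sum: t=0:+1/557383680 t=1:−1/21772800 t=2:+1/8294400 t=3:−1/21772800 t=4:+1/557383680 = 1/30965760
3j²(4 8 8; 0 0 0) = Δ·Π!·Σ² = 36/4199  (sign +1)
sum: t=1:−1/17244057600 t=2:+1/638668800 t=3:−1/261273600 t=4:+1/1254113280 = -1/656916480
3j²(4 8 8; 0 5 -5) = Δ·Π!·Σ² = 13/1292  (sign +1)
combine: 4πI² = 2601·36/4199·13/1292 = 81/361
take √, sign +1: I = 0.13362385

0.133624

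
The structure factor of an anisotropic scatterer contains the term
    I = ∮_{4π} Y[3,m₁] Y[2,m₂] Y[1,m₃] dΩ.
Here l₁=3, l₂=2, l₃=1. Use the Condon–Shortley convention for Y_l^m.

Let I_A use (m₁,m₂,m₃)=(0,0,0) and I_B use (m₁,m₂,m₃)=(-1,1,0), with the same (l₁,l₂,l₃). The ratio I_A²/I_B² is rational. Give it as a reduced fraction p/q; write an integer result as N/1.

9/8

l's match ⇒ only the (l;m) 3-j factors differ between A and B.
A: triangle coeff Δ(3,2,1) = 1/105; Σ_t [2,2]: t=2:+1/4 = 1/4; (3j)²=3/35 [(3 2 1; 0 0 0)], sign=-1
B: triangle coeff Δ(3,2,1) = 1/105; Σ_t [3,3]: t=3:−1/6 = -1/6; (3j)²=8/105 [(3 2 1; -1 1 0)], sign=+1
I_A²/I_B² = (3/35)/(8/105) = 9/8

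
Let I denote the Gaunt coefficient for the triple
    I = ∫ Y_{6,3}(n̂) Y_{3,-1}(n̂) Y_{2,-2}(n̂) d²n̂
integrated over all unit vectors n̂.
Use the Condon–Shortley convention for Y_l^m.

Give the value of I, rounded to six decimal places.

0.000000

triangle: need 3≤l₃≤9, have 2; I=0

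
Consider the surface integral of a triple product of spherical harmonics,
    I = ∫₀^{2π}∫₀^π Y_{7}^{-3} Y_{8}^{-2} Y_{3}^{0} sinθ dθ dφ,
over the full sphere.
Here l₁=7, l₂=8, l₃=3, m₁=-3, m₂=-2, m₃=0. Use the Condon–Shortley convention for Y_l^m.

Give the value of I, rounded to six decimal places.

0.000000

m-sum = -3 − 2 + 0 = -5 ≠ 0 ⇒ I = 0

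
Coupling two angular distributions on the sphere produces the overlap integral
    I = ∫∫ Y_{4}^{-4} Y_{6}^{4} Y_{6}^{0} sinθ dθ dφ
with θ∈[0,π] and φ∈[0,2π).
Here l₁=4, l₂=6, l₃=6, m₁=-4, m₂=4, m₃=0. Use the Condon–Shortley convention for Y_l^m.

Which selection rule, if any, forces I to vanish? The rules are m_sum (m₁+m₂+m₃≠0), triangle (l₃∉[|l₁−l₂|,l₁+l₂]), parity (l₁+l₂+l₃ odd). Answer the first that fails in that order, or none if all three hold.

Σmᵢ = 0  ✓
l₃∈[|l₁−l₂|,l₁+l₂]=[2,10], have l₃=6  ✓
Σlᵢ = 16 ⇒ even  ✓

none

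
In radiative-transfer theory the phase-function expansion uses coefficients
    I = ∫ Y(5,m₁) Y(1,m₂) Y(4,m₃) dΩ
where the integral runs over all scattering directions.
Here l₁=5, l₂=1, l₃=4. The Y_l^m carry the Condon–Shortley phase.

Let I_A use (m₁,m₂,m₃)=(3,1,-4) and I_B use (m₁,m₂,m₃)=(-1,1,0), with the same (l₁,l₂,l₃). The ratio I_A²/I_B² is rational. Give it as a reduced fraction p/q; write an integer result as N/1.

1/15

l's match ⇒ only the (l;m) 3-j factors differ between A and B.
A: triangle coeff Δ(5,1,4) = 1/495; Σ_t [2,2]: t=2:+1/80640 = 1/80640; (3j)²=1/495 [(5 1 4; 3 1 -4)], sign=+1
B: triangle coeff Δ(5,1,4) = 1/495; Σ_t [2,2]: t=2:+1/1152 = 1/1152; (3j)²=1/33 [(5 1 4; -1 1 0)], sign=+1
I_A²/I_B² = (1/495)/(1/33) = 1/15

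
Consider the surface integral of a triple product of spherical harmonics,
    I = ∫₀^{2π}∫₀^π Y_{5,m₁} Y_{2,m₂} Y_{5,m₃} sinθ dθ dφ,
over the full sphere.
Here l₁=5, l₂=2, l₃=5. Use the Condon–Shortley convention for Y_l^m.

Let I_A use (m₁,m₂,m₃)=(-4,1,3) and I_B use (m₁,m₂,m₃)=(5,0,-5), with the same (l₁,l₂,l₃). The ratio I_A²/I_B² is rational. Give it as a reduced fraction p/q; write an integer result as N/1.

l's match ⇒ only the (l;m) 3-j factors differ between A and B.
A: triangle coeff Δ(5,2,5) = 1/38610; Σ_t [1,2]: t=1:−1/80640 t=2:+1/10080 = 1/11520; (3j)²=49/1430 [(5 2 5; -4 1 3)], sign=+1
B: triangle coeff Δ(5,2,5) = 1/38610; Σ_t [0,0]: t=0:+1/161280 = 1/161280; (3j)²=15/286 [(5 2 5; 5 0 -5)], sign=+1
I_A²/I_B² = (49/1430)/(15/286) = 49/75

49/75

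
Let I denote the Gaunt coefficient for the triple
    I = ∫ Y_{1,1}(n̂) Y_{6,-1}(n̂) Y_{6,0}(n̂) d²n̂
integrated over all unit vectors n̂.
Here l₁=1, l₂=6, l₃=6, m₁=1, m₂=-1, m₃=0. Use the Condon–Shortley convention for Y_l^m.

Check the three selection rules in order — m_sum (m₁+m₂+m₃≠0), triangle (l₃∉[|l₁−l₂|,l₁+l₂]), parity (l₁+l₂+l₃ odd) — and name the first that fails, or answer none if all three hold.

parity

m₁+m₂+m₃ = 1 − 1 + 0 = 0  ✓
triangle: |1−6|=5 ≤ l₃=6 ≤ 1+6=7  ✓
parity: l₁+l₂+l₃ = 13 is odd  ✗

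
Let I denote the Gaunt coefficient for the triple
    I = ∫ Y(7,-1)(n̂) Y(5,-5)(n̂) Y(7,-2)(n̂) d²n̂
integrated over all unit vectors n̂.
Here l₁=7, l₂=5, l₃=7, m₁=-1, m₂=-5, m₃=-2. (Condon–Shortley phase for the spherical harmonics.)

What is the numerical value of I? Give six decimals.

Σmᵢ = -8 ≠ 0, so the φ-integral vanishes; I = 0

0.000000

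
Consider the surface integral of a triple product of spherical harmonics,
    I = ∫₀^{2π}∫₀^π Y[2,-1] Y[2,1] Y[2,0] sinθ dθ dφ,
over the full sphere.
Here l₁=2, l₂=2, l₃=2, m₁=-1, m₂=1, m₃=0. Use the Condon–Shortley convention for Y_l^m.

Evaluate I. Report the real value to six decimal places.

-0.090112

Checks pass: Σm=0; 6 even; l₃=2∈[0,4].
(2·2+1)(2·2+1)(2·2+1) = 125
Δ: 2! 2! 2! / 7! → 1/630
sum: t=0:+1/8 t=1:−1/1 t=2:+1/8 = -3/4
3j²(2 2 2; 0 0 0) = Δ·Π!·Σ² = 2/35  (sign -1)
sum: t=1:−1/4 t=2:+1/2 = 1/4
3j²(2 2 2; -1 1 0) = Δ·Π!·Σ² = 1/70  (sign +1)
combine: 4πI² = 125·2/35·1/70 = 5/49
take √, sign -1: I = -0.09011188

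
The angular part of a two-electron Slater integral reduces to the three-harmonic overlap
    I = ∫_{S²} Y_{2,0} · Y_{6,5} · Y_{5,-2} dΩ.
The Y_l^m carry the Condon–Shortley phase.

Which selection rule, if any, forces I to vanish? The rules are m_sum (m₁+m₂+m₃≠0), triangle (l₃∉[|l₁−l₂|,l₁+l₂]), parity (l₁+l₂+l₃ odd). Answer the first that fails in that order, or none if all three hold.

m_sum

azimuthal sum: 0 + 5 − 2 = 3  ✗
4 ≤ 5 ≤ 8 (triangle on l)
L = 2 + 6 + 5 = 13 (odd)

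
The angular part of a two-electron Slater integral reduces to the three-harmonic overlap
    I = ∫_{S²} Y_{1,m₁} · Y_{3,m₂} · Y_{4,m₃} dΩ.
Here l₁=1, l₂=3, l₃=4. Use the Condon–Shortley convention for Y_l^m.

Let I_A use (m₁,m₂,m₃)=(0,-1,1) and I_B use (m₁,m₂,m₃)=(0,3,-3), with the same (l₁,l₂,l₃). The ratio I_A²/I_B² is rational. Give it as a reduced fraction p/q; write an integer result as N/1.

l's match ⇒ only the (l;m) 3-j factors differ between A and B.
A: triangle coeff Δ(1,3,4) = 1/252; Σ_t [0,0]: t=0:+1/48 = 1/48; (3j)²=5/84 [(1 3 4; 0 -1 1)], sign=-1
B: triangle coeff Δ(1,3,4) = 1/252; Σ_t [0,0]: t=0:+1/720 = 1/720; (3j)²=1/36 [(1 3 4; 0 3 -3)], sign=-1
I_A²/I_B² = (5/84)/(1/36) = 15/7

15/7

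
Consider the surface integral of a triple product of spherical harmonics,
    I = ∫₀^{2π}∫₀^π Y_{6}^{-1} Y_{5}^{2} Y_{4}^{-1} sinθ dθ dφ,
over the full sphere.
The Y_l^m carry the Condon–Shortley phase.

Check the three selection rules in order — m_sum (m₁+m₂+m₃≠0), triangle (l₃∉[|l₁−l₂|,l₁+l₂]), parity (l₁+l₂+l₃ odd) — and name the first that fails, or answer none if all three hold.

azimuthal sum: -1 + 2 − 1 = 0  ✓
1 ≤ 4 ≤ 11 (triangle on l)  ✓
L = 6 + 5 + 4 = 15 (odd)  ✗

parity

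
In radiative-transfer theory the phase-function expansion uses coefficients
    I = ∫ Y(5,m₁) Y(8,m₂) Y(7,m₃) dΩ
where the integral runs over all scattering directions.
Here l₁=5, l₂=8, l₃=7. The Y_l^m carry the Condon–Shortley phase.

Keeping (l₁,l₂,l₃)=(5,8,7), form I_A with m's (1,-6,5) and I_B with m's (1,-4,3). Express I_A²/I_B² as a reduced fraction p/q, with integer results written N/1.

3003/578

l's match ⇒ only the (l;m) 3-j factors differ between A and B.
A: triangle coeff Δ(5,8,7) = 1/814773960; Σ_t [0,2]: t=0:+1/1393459200 t=1:−1/261273600 t=2:+1/696729600 = -1/597196800; (3j)²=77/7752 [(5 8 7; 1 -6 5)], sign=-1
B: triangle coeff Δ(5,8,7) = 1/814773960; Σ_t [0,4]: t=0:+1/298598400 t=1:−1/21772800 t=2:+1/15482880 t=3:−1/78382080 t=4:+1/4180377600 = 17/1791590400; (3j)²=17/8892 [(5 8 7; 1 -4 3)], sign=+1
I_A²/I_B² = (77/7752)/(17/8892) = 3003/578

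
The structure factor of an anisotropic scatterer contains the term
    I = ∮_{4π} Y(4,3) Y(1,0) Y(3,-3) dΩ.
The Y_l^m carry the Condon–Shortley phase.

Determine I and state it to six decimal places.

Checks pass: Σm=0; 8 even; l₃=3∈[3,5].
(2·4+1)(2·1+1)(2·3+1) = 189
Δ: 2! 6! 0! / 9! → 1/252
sum: t=1:−1/36 = -1/36
3j²(4 1 3; 0 0 0) = Δ·Π!·Σ² = 4/63  (sign +1)
sum: t=1:−1/720 = -1/720
3j²(4 1 3; 3 0 -3) = Δ·Π!·Σ² = 1/36  (sign -1)
combine: 4πI² = 189·4/63·1/36 = 1/3
take √, sign -1: I = -0.16286750

-0.162868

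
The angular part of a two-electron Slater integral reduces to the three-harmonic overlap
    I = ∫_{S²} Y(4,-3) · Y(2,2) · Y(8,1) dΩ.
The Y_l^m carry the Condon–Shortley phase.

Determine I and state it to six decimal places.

0.000000

|4−2|≤8≤4+2 violated ⇒ I = 0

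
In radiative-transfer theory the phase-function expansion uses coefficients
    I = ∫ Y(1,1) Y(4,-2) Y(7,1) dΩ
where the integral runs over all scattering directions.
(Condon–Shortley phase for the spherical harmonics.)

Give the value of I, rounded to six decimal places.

0.000000

l₃=7 ∉ [3,5] — triangle fails ⇒ I = 0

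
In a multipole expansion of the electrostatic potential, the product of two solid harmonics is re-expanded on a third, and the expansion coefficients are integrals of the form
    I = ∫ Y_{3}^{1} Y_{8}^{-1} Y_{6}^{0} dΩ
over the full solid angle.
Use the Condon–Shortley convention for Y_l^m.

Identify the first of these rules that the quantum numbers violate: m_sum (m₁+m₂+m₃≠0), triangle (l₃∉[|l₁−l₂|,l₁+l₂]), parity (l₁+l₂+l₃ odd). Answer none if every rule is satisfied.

m₁+m₂+m₃ = 1 − 1 + 0 = 0  ✓
triangle: |3−8|=5 ≤ l₃=6 ≤ 3+8=11  ✓
parity: l₁+l₂+l₃ = 17 is odd  ✗

parity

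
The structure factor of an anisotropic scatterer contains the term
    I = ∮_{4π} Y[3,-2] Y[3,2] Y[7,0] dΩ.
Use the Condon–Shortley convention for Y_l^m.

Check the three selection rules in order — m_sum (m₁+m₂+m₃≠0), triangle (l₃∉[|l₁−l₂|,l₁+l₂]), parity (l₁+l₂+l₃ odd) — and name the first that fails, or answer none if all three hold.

triangle

m₁+m₂+m₃ = -2 + 2 + 0 = 0  ✓
triangle: |3−3|=0 ≤ l₃=7 ≤ 3+3=6  ✗
parity: l₁+l₂+l₃ = 13 is odd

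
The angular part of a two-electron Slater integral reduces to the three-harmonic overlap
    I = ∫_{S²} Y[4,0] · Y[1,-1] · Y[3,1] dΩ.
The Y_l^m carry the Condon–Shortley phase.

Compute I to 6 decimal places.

0.150786

Checks pass: Σm=0; 8 even; l₃=3∈[3,5].
(2·4+1)(2·1+1)(2·3+1) = 189
Δ: 2! 6! 0! / 9! → 1/252
sum: t=1:−1/36 = -1/36
3j²(4 1 3; 0 0 0) = Δ·Π!·Σ² = 4/63  (sign +1)
sum: t=0:+1/96 = 1/96
3j²(4 1 3; 0 -1 1) = Δ·Π!·Σ² = 1/42  (sign +1)
combine: 4πI² = 189·4/63·1/42 = 2/7
take √, sign +1: I = 0.15078601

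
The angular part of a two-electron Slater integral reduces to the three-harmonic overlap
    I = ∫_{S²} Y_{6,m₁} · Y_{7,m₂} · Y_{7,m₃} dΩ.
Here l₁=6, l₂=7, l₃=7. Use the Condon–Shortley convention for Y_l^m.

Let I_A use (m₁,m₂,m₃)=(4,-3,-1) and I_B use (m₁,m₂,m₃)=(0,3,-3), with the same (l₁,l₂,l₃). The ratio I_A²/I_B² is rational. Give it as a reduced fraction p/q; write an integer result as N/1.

Shared (l₁,l₂,l₃)=(6,7,7): N and (l;000)² cancel in I_A²/I_B².
A: Δ = 6!·6!·8!/21! = 1/2444321880; Racah Σ t=0..2: t=0:+1/19906560 t=1:−1/10368000 t=2:+1/49766400 = -13/497664000; ⇒ 3j(6 7 7; 4 -3 -1)² = 91/17765, sgn -1
B: Δ = 6!·6!·8!/21! = 1/2444321880; Racah Σ t=2..6: t=2:+1/92897280 t=3:−1/6531840 t=4:+1/3317760 t=5:−1/10368000 t=6:+1/298598400 = 197/2985984000; ⇒ 3j(6 7 7; 0 3 -3)² = 38809/5542680, sgn +1
I_A²/I_B² = (91/17765)/(38809/5542680) = 28392/38809

28392/38809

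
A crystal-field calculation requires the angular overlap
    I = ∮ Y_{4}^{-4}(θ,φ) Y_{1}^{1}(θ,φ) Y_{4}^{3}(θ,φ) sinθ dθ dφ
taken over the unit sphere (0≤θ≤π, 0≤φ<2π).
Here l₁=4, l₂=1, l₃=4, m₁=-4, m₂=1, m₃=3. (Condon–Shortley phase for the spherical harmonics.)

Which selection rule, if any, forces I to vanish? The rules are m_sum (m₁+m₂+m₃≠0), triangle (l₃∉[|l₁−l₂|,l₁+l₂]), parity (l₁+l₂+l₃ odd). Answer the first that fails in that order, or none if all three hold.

m₁+m₂+m₃ = -4 + 1 + 3 = 0  ✓
triangle: |4−1|=3 ≤ l₃=4 ≤ 4+1=5  ✓
parity: l₁+l₂+l₃ = 9 is odd  ✗

parity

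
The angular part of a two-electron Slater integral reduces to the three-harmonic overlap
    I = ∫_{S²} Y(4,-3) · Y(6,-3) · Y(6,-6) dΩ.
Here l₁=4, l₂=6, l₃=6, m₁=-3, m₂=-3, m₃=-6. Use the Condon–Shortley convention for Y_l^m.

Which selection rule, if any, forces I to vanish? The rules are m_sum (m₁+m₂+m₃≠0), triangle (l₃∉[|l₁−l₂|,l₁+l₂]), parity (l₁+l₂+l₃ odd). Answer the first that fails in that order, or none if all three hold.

m_sum

m₁+m₂+m₃ = -3 − 3 − 6 = -12  ✗
triangle: |4−6|=2 ≤ l₃=6 ≤ 4+6=10
parity: l₁+l₂+l₃ = 16 is even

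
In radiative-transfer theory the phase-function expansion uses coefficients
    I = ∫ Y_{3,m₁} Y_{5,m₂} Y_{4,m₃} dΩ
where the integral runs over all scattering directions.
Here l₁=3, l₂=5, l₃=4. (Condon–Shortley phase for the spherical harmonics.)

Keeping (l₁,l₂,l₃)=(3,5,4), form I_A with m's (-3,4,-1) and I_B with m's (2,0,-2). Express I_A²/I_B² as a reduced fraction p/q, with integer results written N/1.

Shared (l₁,l₂,l₃)=(3,5,4): N and (l;000)² cancel in I_A²/I_B².
A: Δ = 4!·2!·6!/13! = 1/180180; Racah Σ t=4..4: t=4:+1/5760 = 1/5760; ⇒ 3j(3 5 4; -3 4 -1)² = 9/286, sgn -1
B: Δ = 4!·2!·6!/13! = 1/180180; Racah Σ t=0..1: t=0:+1/2880 t=1:−1/576 = -1/720; ⇒ 3j(3 5 4; 2 0 -2)² = 80/3003, sgn -1
I_A²/I_B² = (9/286)/(80/3003) = 189/160

189/160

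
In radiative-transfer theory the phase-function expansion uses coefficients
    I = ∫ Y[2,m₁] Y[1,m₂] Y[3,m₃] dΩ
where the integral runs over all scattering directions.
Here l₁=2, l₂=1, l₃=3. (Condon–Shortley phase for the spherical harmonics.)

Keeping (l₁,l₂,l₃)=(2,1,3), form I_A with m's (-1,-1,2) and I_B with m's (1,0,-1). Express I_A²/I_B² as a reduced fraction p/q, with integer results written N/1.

l's match ⇒ only the (l;m) 3-j factors differ between A and B.
A: triangle coeff Δ(2,1,3) = 1/105; Σ_t [0,0]: t=0:+1/12 = 1/12; (3j)²=2/21 [(2 1 3; -1 -1 2)], sign=-1
B: triangle coeff Δ(2,1,3) = 1/105; Σ_t [0,0]: t=0:+1/6 = 1/6; (3j)²=8/105 [(2 1 3; 1 0 -1)], sign=+1
I_A²/I_B² = (2/21)/(8/105) = 5/4

5/4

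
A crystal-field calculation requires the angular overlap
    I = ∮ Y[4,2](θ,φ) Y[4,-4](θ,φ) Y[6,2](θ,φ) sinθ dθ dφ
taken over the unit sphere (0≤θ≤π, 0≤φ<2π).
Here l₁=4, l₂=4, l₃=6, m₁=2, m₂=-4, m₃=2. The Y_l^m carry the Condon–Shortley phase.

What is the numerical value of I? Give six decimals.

m-sum 0 ✓  L=14 even ✓  0≤6≤8 ✓
Π(2lᵢ+1) = 9×9×13 = 1053
triangle coeff Δ(4,4,6) = 1/1261260
Σ_t [0,2]: t=0:+1/4608 t=1:−1/1296 t=2:+1/4608 = -7/20736
(3j)²=20/1287 [(4 4 6; 0 0 0)], sign=-1
Σ_t [0,0]: t=0:+1/69120 = 1/69120
(3j)²=4/429 [(4 4 6; 2 -4 2)], sign=+1
⇒ 4πI² = 240/1573
I = (-1)√(240/1573/(4π)) = -0.11018851

-0.110189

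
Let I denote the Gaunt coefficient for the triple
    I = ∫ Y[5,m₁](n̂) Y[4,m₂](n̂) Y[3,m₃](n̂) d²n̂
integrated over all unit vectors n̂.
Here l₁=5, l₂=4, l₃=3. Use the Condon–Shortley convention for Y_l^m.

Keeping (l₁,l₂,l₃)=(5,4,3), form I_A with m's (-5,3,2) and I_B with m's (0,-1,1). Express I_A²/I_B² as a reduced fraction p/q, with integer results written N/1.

490/1

Same 5,4,3: normalisation and zero-m 3j drop out of the ratio.
A: Δ: 6! 4! 2! / 13! → 1/180180; sum: t=6:+1/17280 = 1/17280; 3j²(5 4 3; -5 3 2) = Δ·Π!·Σ² = 35/858  (sign -1)
B: Δ: 6! 4! 2! / 13! → 1/180180; sum: t=1:−1/5760 t=2:+1/288 t=3:−1/288 = -1/5760; 3j²(5 4 3; 0 -1 1) = Δ·Π!·Σ² = 1/12012  (sign -1)
I_A²/I_B² = (35/858)/(1/12012) = 490/1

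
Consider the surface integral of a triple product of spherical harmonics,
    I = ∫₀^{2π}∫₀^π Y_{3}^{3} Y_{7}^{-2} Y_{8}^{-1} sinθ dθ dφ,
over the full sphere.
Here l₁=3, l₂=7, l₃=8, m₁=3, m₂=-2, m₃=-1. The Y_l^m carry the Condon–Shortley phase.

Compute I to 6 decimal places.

0.148075

m-sum 0 ✓  L=18 even ✓  4≤8≤10 ✓
Π(2lᵢ+1) = 7×15×17 = 1785
triangle coeff Δ(3,7,8) = 1/5290740
Σ_t [0,2]: t=0:+1/7257600 t=1:−1/2073600 t=2:+1/7257600 = -1/4838400
(3j)²=252/20995 [(3 7 8; 0 0 0)], sign=-1
Σ_t [0,0]: t=0:+1/29030400 = 1/29030400
(3j)²=54/4199 [(3 7 8; 3 -2 -1)], sign=-1
⇒ 4πI² = 285768/1037153
I = (+1)√(285768/1037153/(4π)) = 0.14807456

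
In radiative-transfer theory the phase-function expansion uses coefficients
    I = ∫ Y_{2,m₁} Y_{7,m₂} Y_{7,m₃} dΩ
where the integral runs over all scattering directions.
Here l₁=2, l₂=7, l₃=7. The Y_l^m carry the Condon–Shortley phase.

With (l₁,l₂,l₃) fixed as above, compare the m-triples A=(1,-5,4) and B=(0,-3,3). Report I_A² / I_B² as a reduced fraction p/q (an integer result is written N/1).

4374/841

Same 2,7,7: normalisation and zero-m 3j drop out of the ratio.
A: Δ: 2! 2! 12! / 17! → 1/185640; sum: t=0:+1/14515200 t=1:−1/79833600 = 1/17740800; 3j²(2 7 7; 1 -5 4) = Δ·Π!·Σ² = 729/30940  (sign -1)
B: Δ: 2! 2! 12! / 17! → 1/185640; sum: t=0:+1/3870720 t=1:−1/2177280 t=2:+1/29030400 = -29/174182400; 3j²(2 7 7; 0 -3 3) = Δ·Π!·Σ² = 841/185640  (sign -1)
I_A²/I_B² = (729/30940)/(841/185640) = 4374/841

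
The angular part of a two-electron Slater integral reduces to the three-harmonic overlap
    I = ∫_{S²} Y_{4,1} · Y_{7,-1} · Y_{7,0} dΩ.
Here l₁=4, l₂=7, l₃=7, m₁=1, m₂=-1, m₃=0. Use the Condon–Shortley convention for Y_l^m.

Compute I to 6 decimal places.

-0.037251

m-sum 0 ✓  L=18 even ✓  3≤7≤11 ✓
Π(2lᵢ+1) = 9×15×15 = 2025
triangle coeff Δ(4,7,7) = 1/58198140
Σ_t [0,4]: t=0:+1/17418240 t=1:−1/622080 t=2:+1/230400 t=3:−1/622080 t=4:+1/17418240 = 1/806400
(3j)²=2268/230945 [(4 7 7; 0 0 0)], sign=-1
Σ_t [0,3]: t=0:+1/2488320 t=1:−1/345600 t=2:+1/414720 t=3:−1/4354560 = -1/3225600
(3j)²=81/92378 [(4 7 7; 1 -1 0)], sign=+1
⇒ 4πI² = 37200870/2133423721
I = (-1)√(37200870/2133423721/(4π)) = -0.03725058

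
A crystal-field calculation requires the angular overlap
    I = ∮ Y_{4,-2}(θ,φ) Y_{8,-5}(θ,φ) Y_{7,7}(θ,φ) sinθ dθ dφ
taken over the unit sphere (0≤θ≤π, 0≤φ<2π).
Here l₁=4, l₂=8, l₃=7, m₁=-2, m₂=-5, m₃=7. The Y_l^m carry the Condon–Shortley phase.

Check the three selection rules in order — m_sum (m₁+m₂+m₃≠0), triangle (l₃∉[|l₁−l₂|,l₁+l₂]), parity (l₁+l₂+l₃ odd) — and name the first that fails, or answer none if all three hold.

Σmᵢ = 0  ✓
l₃∈[|l₁−l₂|,l₁+l₂]=[4,12], have l₃=7  ✓
Σlᵢ = 19 ⇒ odd  ✗

parity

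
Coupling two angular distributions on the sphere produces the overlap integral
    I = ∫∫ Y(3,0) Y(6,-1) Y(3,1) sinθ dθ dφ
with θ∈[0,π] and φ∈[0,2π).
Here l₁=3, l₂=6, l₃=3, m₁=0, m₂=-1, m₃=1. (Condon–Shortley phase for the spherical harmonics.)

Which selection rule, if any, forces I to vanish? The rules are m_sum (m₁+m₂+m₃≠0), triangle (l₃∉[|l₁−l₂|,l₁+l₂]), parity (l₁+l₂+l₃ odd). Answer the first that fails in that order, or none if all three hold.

none

azimuthal sum: 0 − 1 + 1 = 0  ✓
3 ≤ 3 ≤ 9 (triangle on l)  ✓
L = 3 + 6 + 3 = 12 (even)  ✓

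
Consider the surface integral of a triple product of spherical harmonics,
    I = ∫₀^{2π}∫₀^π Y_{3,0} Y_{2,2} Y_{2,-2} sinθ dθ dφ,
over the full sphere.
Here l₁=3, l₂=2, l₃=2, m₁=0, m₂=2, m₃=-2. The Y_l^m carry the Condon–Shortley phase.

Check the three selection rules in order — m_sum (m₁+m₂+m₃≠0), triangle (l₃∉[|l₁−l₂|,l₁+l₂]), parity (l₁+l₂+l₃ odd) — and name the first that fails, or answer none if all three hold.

parity

m₁+m₂+m₃ = 0 + 2 − 2 = 0  ✓
triangle: |3−2|=1 ≤ l₃=2 ≤ 3+2=5  ✓
parity: l₁+l₂+l₃ = 7 is odd  ✗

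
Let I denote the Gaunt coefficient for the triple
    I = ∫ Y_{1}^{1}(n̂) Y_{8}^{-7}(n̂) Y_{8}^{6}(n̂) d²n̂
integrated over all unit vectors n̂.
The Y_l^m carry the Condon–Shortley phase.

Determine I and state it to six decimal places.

0.000000

l₁+l₂+l₃=17 is odd: 3j(l;000)=0 ⇒ I=0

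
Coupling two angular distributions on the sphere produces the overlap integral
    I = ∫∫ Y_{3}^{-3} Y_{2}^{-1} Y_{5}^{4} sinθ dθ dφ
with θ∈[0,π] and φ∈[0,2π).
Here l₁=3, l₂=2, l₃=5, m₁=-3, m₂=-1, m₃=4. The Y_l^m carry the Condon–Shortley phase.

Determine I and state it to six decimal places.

m-sum 0 ✓  L=10 even ✓  1≤5≤5 ✓
Π(2lᵢ+1) = 7×5×11 = 385
triangle coeff Δ(3,2,5) = 1/2310
Σ_t [0,0]: t=0:+1/144 = 1/144
(3j)²=10/231 [(3 2 5; 0 0 0)], sign=-1
Σ_t [0,0]: t=0:+1/4320 = 1/4320
(3j)²=2/55 [(3 2 5; -3 -1 4)], sign=-1
⇒ 4πI² = 20/33
I = (+1)√(20/33/(4π)) = 0.21961050

0.219610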